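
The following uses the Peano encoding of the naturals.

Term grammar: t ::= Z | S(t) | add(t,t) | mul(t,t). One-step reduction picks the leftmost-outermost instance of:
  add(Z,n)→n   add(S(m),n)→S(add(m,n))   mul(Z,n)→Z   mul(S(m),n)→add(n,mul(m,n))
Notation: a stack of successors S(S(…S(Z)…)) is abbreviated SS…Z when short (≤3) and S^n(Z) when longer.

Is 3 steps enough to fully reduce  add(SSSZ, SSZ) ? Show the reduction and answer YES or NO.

Answer: NO — after 3 steps the term is S(S(S(add(Z, SSZ)))), not yet normal

Reduction:
  start: add(SSSZ, SSZ)
  [1] S(add(SSZ, SSZ))
  [2] S(S(add(SZ, SSZ)))
  [3] S(S(S(add(Z, SSZ))))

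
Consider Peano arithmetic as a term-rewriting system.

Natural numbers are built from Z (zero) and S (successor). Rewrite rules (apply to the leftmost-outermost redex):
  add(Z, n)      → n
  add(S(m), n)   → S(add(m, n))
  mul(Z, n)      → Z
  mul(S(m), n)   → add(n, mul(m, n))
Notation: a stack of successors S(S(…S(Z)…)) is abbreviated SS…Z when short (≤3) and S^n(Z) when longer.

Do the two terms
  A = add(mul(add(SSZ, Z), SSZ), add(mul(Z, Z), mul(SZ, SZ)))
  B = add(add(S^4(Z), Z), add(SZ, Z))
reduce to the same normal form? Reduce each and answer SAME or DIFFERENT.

Answer: SAME — A ⇓ S^5(Z), B ⇓ S^5(Z)

Derivation:
Term A:
  start: add(mul(add(SSZ, Z), SSZ), add(mul(Z, Z), mul(SZ, SZ)))
  →1  add(mul(S(add(SZ, Z)), SSZ), add(mul(Z, Z), mul(SZ, SZ)))
  →2  add(add(SSZ, mul(add(SZ, Z), SSZ)), add(mul(Z, Z), mul(SZ, SZ)))
  →3  add(S(add(SZ, mul(add(SZ, Z), SSZ))), add(mul(Z, Z), mul(SZ, SZ)))
  →4  S(add(add(SZ, mul(add(SZ, Z), SSZ)), add(mul(Z, Z), mul(SZ, SZ))))
  →5  S(add(S(add(Z, mul(add(SZ, Z), SSZ))), add(mul(Z, Z), mul(SZ, SZ))))
  →6  S(S(add(add(Z, mul(add(SZ, Z), SSZ)), add(mul(Z, Z), mul(SZ, SZ)))))
  →7  S(S(add(mul(add(SZ, Z), SSZ), add(mul(Z, Z), mul(SZ, SZ)))))
  →8  S(S(add(mul(S(add(Z, Z)), SSZ), add(mul(Z, Z), mul(SZ, SZ)))))
  →9  S(S(add(add(SSZ, mul(add(Z, Z), SSZ)), add(mul(Z, Z), mul(SZ, SZ)))))
  →10  S(S(add(S(add(SZ, mul(add(Z, Z), SSZ))), add(mul(Z, Z), mul(SZ, SZ)))))
  →11  S(S(S(add(add(SZ, mul(add(Z, Z), SSZ)), add(mul(Z, Z), mul(SZ, SZ))))))
  →12  S(S(S(add(S(add(Z, mul(add(Z, Z), SSZ))), add(mul(Z, Z), mul(SZ, SZ))))))
  →13  S(S(S(S(add(add(Z, mul(add(Z, Z), SSZ)), add(mul(Z, Z), mul(SZ, SZ)))))))
  →14  S(S(S(S(add(mul(add(Z, Z), SSZ), add(mul(Z, Z), mul(SZ, SZ)))))))
  →15  S(S(S(S(add(mul(Z, SSZ), add(mul(Z, Z), mul(SZ, SZ)))))))
  →16  S(S(S(S(add(Z, add(mul(Z, Z), mul(SZ, SZ)))))))
  →17  S(S(S(S(add(mul(Z, Z), mul(SZ, SZ))))))
  →18  S(S(S(S(add(Z, mul(SZ, SZ))))))
  →19  S(S(S(S(mul(SZ, SZ)))))
  →20  S(S(S(S(add(SZ, mul(Z, SZ))))))
  →21  S(S(S(S(S(add(Z, mul(Z, SZ)))))))
  →22  S(S(S(S(S(mul(Z, SZ))))))
  →23  S^5(Z)

Term B:
  start: add(add(S^4(Z), Z), add(SZ, Z))
  →1  add(S(add(SSSZ, Z)), add(SZ, Z))
  →2  S(add(add(SSSZ, Z), add(SZ, Z)))
  →3  S(add(S(add(SSZ, Z)), add(SZ, Z)))
  →4  S(S(add(add(SSZ, Z), add(SZ, Z))))
  →5  S(S(add(S(add(SZ, Z)), add(SZ, Z))))
  →6  S(S(S(add(add(SZ, Z), add(SZ, Z)))))
  →7  S(S(S(add(S(add(Z, Z)), add(SZ, Z)))))
  →8  S(S(S(S(add(add(Z, Z), add(SZ, Z))))))
  →9  S(S(S(S(add(Z, add(SZ, Z))))))
  →10  S(S(S(S(add(SZ, Z)))))
  →11  S(S(S(S(S(add(Z, Z))))))
  →12  S^5(Z)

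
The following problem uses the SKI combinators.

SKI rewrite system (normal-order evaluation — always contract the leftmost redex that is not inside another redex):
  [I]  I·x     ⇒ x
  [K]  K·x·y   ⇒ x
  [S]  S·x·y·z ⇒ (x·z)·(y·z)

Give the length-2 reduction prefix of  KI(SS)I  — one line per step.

  start: KI(SS)I
  →1  II
  →2  I

Answer: after 2 steps: I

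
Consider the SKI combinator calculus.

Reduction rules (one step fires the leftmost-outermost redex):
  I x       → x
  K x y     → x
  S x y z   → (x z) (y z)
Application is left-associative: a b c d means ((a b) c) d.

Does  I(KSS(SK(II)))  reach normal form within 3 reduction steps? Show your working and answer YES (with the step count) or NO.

  start: I(KSS(SK(II)))
  [1] KSS(SK(II))
  [2] S(SK(II))
  [3] S(SKI)

Answer: YES — reaches normal form S(SKI) in 3 ≤ 3 steps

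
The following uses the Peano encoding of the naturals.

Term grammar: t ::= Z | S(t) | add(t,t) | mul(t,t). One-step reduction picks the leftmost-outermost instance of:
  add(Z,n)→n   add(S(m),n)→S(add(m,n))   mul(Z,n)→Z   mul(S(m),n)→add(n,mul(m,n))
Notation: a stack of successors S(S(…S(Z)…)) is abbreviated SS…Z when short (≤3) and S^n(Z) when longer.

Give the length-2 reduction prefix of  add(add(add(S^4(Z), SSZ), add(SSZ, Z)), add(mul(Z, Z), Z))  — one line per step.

Answer: after 2 steps: add(S(add(add(SSSZ, SSZ), add(SSZ, Z))), add(mul(Z, Z), Z))

Working:
  start: add(add(add(S^4(Z), SSZ), add(SSZ, Z)), add(mul(Z, Z), Z))
  step 1: add(add(S(add(SSSZ, SSZ)), add(SSZ, Z)), add(mul(Z, Z), Z))
  step 2: add(S(add(add(SSSZ, SSZ), add(SSZ, Z))), add(mul(Z, Z), Z))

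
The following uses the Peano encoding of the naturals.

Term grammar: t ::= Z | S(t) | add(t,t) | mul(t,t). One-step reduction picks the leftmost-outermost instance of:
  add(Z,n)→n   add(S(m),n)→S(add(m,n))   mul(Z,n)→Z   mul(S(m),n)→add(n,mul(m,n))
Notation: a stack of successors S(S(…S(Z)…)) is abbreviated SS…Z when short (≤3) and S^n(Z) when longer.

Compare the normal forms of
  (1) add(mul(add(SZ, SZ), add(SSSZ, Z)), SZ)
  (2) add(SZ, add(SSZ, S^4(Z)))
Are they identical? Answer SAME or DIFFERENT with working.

Answer: SAME — A ⇓ S^7(Z), B ⇓ S^7(Z)

Derivation:
Term A:
  start: add(mul(add(SZ, SZ), add(SSSZ, Z)), SZ)
  step 1: add(mul(S(add(Z, SZ)), add(SSSZ, Z)), SZ)
  step 2: add(add(add(SSSZ, Z), mul(add(Z, SZ), add(SSSZ, Z))), SZ)
  step 3: add(add(S(add(SSZ, Z)), mul(add(Z, SZ), add(SSSZ, Z))), SZ)
  step 4: add(S(add(add(SSZ, Z), mul(add(Z, SZ), add(SSSZ, Z)))), SZ)
  step 5: S(add(add(add(SSZ, Z), mul(add(Z, SZ), add(SSSZ, Z))), SZ))
  step 6: S(add(add(S(add(SZ, Z)), mul(add(Z, SZ), add(SSSZ, Z))), SZ))
  step 7: S(add(S(add(add(SZ, Z), mul(add(Z, SZ), add(SSSZ, Z)))), SZ))
  step 8: S(S(add(add(add(SZ, Z), mul(add(Z, SZ), add(SSSZ, Z))), SZ)))
  step 9: S(S(add(add(S(add(Z, Z)), mul(add(Z, SZ), add(SSSZ, Z))), SZ)))
  step 10: S(S(add(S(add(add(Z, Z), mul(add(Z, SZ), add(SSSZ, Z)))), SZ)))
  step 11: S(S(S(add(add(add(Z, Z), mul(add(Z, SZ), add(SSSZ, Z))), SZ))))
  step 12: S(S(S(add(add(Z, mul(add(Z, SZ), add(SSSZ, Z))), SZ))))
  step 13: S(S(S(add(mul(add(Z, SZ), add(SSSZ, Z)), SZ))))
  step 14: S(S(S(add(mul(SZ, add(SSSZ, Z)), SZ))))
  step 15: S(S(S(add(add(add(SSSZ, Z), mul(Z, add(SSSZ, Z))), SZ))))
  step 16: S(S(S(add(add(S(add(SSZ, Z)), mul(Z, add(SSSZ, Z))), SZ))))
  step 17: S(S(S(add(S(add(add(SSZ, Z), mul(Z, add(SSSZ, Z)))), SZ))))
  step 18: S(S(S(S(add(add(add(SSZ, Z), mul(Z, add(SSSZ, Z))), SZ)))))
  step 19: S(S(S(S(add(add(S(add(SZ, Z)), mul(Z, add(SSSZ, Z))), SZ)))))
  step 20: S(S(S(S(add(S(add(add(SZ, Z), mul(Z, add(SSSZ, Z)))), SZ)))))
  step 21: S(S(S(S(S(add(add(add(SZ, Z), mul(Z, add(SSSZ, Z))), SZ))))))
  step 22: S(S(S(S(S(add(add(S(add(Z, Z)), mul(Z, add(SSSZ, Z))), SZ))))))
  step 23: S(S(S(S(S(add(S(add(add(Z, Z), mul(Z, add(SSSZ, Z)))), SZ))))))
  step 24: S(S(S(S(S(S(add(add(add(Z, Z), mul(Z, add(SSSZ, Z))), SZ)))))))
  step 25: S(S(S(S(S(S(add(add(Z, mul(Z, add(SSSZ, Z))), SZ)))))))
  step 26: S(S(S(S(S(S(add(mul(Z, add(SSSZ, Z)), SZ)))))))
  step 27: S(S(S(S(S(S(add(Z, SZ)))))))
  step 28: S^7(Z)

Term B:
  start: add(SZ, add(SSZ, S^4(Z)))
  step 1: S(add(Z, add(SSZ, S^4(Z))))
  step 2: S(add(SSZ, S^4(Z)))
  step 3: S(S(add(SZ, S^4(Z))))
  step 4: S(S(S(add(Z, S^4(Z)))))
  step 5: S^7(Z)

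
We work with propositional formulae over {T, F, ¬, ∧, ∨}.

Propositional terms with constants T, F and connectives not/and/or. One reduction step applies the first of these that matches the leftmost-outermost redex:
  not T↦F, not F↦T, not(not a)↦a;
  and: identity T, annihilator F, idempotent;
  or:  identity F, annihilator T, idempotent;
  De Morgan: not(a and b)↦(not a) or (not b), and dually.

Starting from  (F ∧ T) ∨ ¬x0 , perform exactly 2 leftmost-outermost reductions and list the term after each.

Answer: after 2 steps: ¬x0

Reduction:
  start: (F ∧ T) ∨ ¬x0
  →1  F ∨ ¬x0
  →2  ¬x0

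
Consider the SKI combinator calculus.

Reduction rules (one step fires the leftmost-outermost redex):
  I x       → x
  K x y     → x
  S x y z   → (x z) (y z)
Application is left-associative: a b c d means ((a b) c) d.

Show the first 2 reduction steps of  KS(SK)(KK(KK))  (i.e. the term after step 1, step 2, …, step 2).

  start: KS(SK)(KK(KK))
  step 1: S(KK(KK))
  step 2: SK

Answer: after 2 steps: SK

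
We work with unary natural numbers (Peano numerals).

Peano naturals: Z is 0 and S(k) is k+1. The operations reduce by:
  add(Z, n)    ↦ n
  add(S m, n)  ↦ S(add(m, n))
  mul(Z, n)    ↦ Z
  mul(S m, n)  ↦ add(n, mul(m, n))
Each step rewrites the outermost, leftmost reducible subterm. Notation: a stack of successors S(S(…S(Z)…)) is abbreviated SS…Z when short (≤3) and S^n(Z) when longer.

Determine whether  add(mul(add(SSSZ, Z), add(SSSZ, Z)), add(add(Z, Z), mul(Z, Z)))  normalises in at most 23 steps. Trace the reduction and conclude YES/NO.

  start: add(mul(add(SSSZ, Z), add(SSSZ, Z)), add(add(Z, Z), mul(Z, Z)))
  step 1: add(mul(S(add(SSZ, Z)), add(SSSZ, Z)), add(add(Z, Z), mul(Z, Z)))
  step 2: add(add(add(SSSZ, Z), mul(add(SSZ, Z), add(SSSZ, Z))), add(add(Z, Z), mul(Z, Z)))
  step 3: add(add(S(add(SSZ, Z)), mul(add(SSZ, Z), add(SSSZ, Z))), add(add(Z, Z), mul(Z, Z)))
  step 4: add(S(add(add(SSZ, Z), mul(add(SSZ, Z), add(SSSZ, Z)))), add(add(Z, Z), mul(Z, Z)))
  step 5: S(add(add(add(SSZ, Z), mul(add(SSZ, Z), add(SSSZ, Z))), add(add(Z, Z), mul(Z, Z))))
  step 6: S(add(add(S(add(SZ, Z)), mul(add(SSZ, Z), add(SSSZ, Z))), add(add(Z, Z), mul(Z, Z))))
  step 7: S(add(S(add(add(SZ, Z), mul(add(SSZ, Z), add(SSSZ, Z)))), add(add(Z, Z), mul(Z, Z))))
  step 8: S(S(add(add(add(SZ, Z), mul(add(SSZ, Z), add(SSSZ, Z))), add(add(Z, Z), mul(Z, Z)))))
  step 9: S(S(add(add(S(add(Z, Z)), mul(add(SSZ, Z), add(SSSZ, Z))), add(add(Z, Z), mul(Z, Z)))))
  step 10: S(S(add(S(add(add(Z, Z), mul(add(SSZ, Z), add(SSSZ, Z)))), add(add(Z, Z), mul(Z, Z)))))
  step 11: S(S(S(add(add(add(Z, Z), mul(add(SSZ, Z), add(SSSZ, Z))), add(add(Z, Z), mul(Z, Z))))))
  step 12: S(S(S(add(add(Z, mul(add(SSZ, Z), add(SSSZ, Z))), add(add(Z, Z), mul(Z, Z))))))
  step 13: S(S(S(add(mul(add(SSZ, Z), add(SSSZ, Z)), add(add(Z, Z), mul(Z, Z))))))
  step 14: S(S(S(add(mul(S(add(SZ, Z)), add(SSSZ, Z)), add(add(Z, Z), mul(Z, Z))))))
  step 15: S(S(S(add(add(add(SSSZ, Z), mul(add(SZ, Z), add(SSSZ, Z))), add(add(Z, Z), mul(Z, Z))))))
  step 16: S(S(S(add(add(S(add(SSZ, Z)), mul(add(SZ, Z), add(SSSZ, Z))), add(add(Z, Z), mul(Z, Z))))))
  step 17: S(S(S(add(S(add(add(SSZ, Z), mul(add(SZ, Z), add(SSSZ, Z)))), add(add(Z, Z), mul(Z, Z))))))
  step 18: S(S(S(S(add(add(add(SSZ, Z), mul(add(SZ, Z), add(SSSZ, Z))), add(add(Z, Z), mul(Z, Z)))))))
  step 19: S(S(S(S(add(add(S(add(SZ, Z)), mul(add(SZ, Z), add(SSSZ, Z))), add(add(Z, Z), mul(Z, Z)))))))
  step 20: S(S(S(S(add(S(add(add(SZ, Z), mul(add(SZ, Z), add(SSSZ, Z)))), add(add(Z, Z), mul(Z, Z)))))))
  step 21: S(S(S(S(S(add(add(add(SZ, Z), mul(add(SZ, Z), add(SSSZ, Z))), add(add(Z, Z), mul(Z, Z))))))))
  step 22: S(S(S(S(S(add(add(S(add(Z, Z)), mul(add(SZ, Z), add(SSSZ, Z))), add(add(Z, Z), mul(Z, Z))))))))
  step 23: S(S(S(S(S(add(S(add(add(Z, Z), mul(add(SZ, Z), add(SSSZ, Z)))), add(add(Z, Z), mul(Z, Z))))))))

Answer: NO — after 23 steps the term is S(S(S(S(S(add(S(add(add(Z, Z), mul(add(SZ, Z), add(SSSZ, Z)))), add(add(Z, Z), mul(Z, Z)))))))), not yet normal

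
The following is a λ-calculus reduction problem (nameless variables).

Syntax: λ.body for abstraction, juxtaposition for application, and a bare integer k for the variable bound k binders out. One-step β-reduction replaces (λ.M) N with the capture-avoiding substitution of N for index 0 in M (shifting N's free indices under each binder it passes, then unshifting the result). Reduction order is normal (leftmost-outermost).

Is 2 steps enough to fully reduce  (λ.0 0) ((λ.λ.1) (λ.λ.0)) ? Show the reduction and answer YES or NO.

Answer: NO — after 2 steps the term is (λ.λ.λ.0) ((λ.λ.1) (λ.λ.0)), not yet normal

Reduction:
  start: (λ.0 0) ((λ.λ.1) (λ.λ.0))
  step 1: (λ.λ.1) (λ.λ.0) ((λ.λ.1) (λ.λ.0))
  step 2: (λ.λ.λ.0) ((λ.λ.1) (λ.λ.0))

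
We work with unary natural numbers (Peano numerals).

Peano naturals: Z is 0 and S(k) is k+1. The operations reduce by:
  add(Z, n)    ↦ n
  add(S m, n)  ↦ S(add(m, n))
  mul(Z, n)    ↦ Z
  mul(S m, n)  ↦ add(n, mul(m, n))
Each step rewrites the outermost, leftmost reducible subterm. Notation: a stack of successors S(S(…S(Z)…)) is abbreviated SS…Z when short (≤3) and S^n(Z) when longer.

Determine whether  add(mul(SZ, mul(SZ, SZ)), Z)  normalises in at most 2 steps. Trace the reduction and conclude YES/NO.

  start: add(mul(SZ, mul(SZ, SZ)), Z)
  step 1: add(add(mul(SZ, SZ), mul(Z, mul(SZ, SZ))), Z)
  step 2: add(add(add(SZ, mul(Z, SZ)), mul(Z, mul(SZ, SZ))), Z)

Answer: NO — after 2 steps the term is add(add(add(SZ, mul(Z, SZ)), mul(Z, mul(SZ, SZ))), Z), not yet normal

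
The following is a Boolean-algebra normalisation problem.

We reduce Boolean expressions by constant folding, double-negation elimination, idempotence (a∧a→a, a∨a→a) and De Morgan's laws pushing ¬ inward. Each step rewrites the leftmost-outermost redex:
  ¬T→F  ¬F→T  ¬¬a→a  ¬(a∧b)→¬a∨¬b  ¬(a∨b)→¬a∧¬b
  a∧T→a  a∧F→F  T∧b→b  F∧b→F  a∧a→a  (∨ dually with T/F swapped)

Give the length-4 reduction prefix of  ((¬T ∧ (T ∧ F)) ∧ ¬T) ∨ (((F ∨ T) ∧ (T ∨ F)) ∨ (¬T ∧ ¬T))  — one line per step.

Answer: after 4 steps: ((F ∨ T) ∧ (T ∨ F)) ∨ (¬T ∧ ¬T)

Working:
  start: ((¬T ∧ (T ∧ F)) ∧ ¬T) ∨ (((F ∨ T) ∧ (T ∨ F)) ∨ (¬T ∧ ¬T))
  [1] ((F ∧ (T ∧ F)) ∧ ¬T) ∨ (((F ∨ T) ∧ (T ∨ F)) ∨ (¬T ∧ ¬T))
  [2] (F ∧ ¬T) ∨ (((F ∨ T) ∧ (T ∨ F)) ∨ (¬T ∧ ¬T))
  [3] F ∨ (((F ∨ T) ∧ (T ∨ F)) ∨ (¬T ∧ ¬T))
  [4] ((F ∨ T) ∧ (T ∨ F)) ∨ (¬T ∧ ¬T)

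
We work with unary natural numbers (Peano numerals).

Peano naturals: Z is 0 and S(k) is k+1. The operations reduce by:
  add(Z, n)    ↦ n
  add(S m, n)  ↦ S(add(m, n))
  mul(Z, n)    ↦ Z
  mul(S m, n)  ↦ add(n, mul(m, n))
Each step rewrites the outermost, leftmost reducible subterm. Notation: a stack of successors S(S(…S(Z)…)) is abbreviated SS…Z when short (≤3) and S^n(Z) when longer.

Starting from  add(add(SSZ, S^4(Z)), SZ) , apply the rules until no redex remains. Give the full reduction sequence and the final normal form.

Answer: normal form = S^7(Z)  (in 10 steps)

Working:
  start: add(add(SSZ, S^4(Z)), SZ)
  [1] add(S(add(SZ, S^4(Z))), SZ)
  [2] S(add(add(SZ, S^4(Z)), SZ))
  [3] S(add(S(add(Z, S^4(Z))), SZ))
  [4] S(S(add(add(Z, S^4(Z)), SZ)))
  [5] S(S(add(S^4(Z), SZ)))
  [6] S(S(S(add(SSSZ, SZ))))
  [7] S(S(S(S(add(SSZ, SZ)))))
  [8] S(S(S(S(S(add(SZ, SZ))))))
  [9] S(S(S(S(S(S(add(Z, SZ)))))))
  [10] S^7(Z)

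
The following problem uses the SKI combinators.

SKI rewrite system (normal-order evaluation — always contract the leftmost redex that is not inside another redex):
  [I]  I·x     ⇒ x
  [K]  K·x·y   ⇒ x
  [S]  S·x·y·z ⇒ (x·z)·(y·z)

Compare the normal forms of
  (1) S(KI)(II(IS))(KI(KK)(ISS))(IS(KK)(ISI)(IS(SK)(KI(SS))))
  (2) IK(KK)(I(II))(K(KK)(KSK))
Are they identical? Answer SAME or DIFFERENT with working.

Term A:
  start: S(KI)(II(IS))(KI(KK)(ISS))(IS(KK)(ISI)(IS(SK)(KI(SS))))
  →1  KI(KI(KK)(ISS))(II(IS)(KI(KK)(ISS)))(IS(KK)(ISI)(IS(SK)(KI(SS))))
  →2  I(II(IS)(KI(KK)(ISS)))(IS(KK)(ISI)(IS(SK)(KI(SS))))
  →3  II(IS)(KI(KK)(ISS))(IS(KK)(ISI)(IS(SK)(KI(SS))))
  →4  I(IS)(KI(KK)(ISS))(IS(KK)(ISI)(IS(SK)(KI(SS))))
  →5  IS(KI(KK)(ISS))(IS(KK)(ISI)(IS(SK)(KI(SS))))
  →6  S(KI(KK)(ISS))(IS(KK)(ISI)(IS(SK)(KI(SS))))
  →7  S(I(ISS))(IS(KK)(ISI)(IS(SK)(KI(SS))))
  →8  S(ISS)(IS(KK)(ISI)(IS(SK)(KI(SS))))
  →9  S(SS)(IS(KK)(ISI)(IS(SK)(KI(SS))))
  →10  S(SS)(S(KK)(ISI)(IS(SK)(KI(SS))))
  →11  S(SS)(KK(IS(SK)(KI(SS)))(ISI(IS(SK)(KI(SS)))))
  →12  S(SS)(K(ISI(IS(SK)(KI(SS)))))
  →13  S(SS)(K(SI(IS(SK)(KI(SS)))))
  →14  S(SS)(K(SI(S(SK)(KI(SS)))))
  →15  S(SS)(K(SI(S(SK)I)))

Term B:
  start: IK(KK)(I(II))(K(KK)(KSK))
  →1  K(KK)(I(II))(K(KK)(KSK))
  →2  KK(K(KK)(KSK))
  →3  K

Answer: DIFFERENT — A ⇓ S(SS)(K(SI(S(SK)I))), B ⇓ K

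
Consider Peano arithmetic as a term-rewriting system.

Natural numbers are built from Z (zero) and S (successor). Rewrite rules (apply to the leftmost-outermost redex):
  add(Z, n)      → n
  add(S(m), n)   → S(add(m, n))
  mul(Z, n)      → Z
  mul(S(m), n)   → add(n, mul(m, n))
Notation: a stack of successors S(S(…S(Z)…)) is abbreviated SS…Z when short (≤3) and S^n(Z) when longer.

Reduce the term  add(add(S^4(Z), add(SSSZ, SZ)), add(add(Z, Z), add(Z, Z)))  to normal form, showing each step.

Answer: normal form = S^8(Z)  (in 21 steps)

Derivation:
  start: add(add(S^4(Z), add(SSSZ, SZ)), add(add(Z, Z), add(Z, Z)))
  →1  add(S(add(SSSZ, add(SSSZ, SZ))), add(add(Z, Z), add(Z, Z)))
  →2  S(add(add(SSSZ, add(SSSZ, SZ)), add(add(Z, Z), add(Z, Z))))
  →3  S(add(S(add(SSZ, add(SSSZ, SZ))), add(add(Z, Z), add(Z, Z))))
  →4  S(S(add(add(SSZ, add(SSSZ, SZ)), add(add(Z, Z), add(Z, Z)))))
  →5  S(S(add(S(add(SZ, add(SSSZ, SZ))), add(add(Z, Z), add(Z, Z)))))
  →6  S(S(S(add(add(SZ, add(SSSZ, SZ)), add(add(Z, Z), add(Z, Z))))))
  →7  S(S(S(add(S(add(Z, add(SSSZ, SZ))), add(add(Z, Z), add(Z, Z))))))
  →8  S(S(S(S(add(add(Z, add(SSSZ, SZ)), add(add(Z, Z), add(Z, Z)))))))
  →9  S(S(S(S(add(add(SSSZ, SZ), add(add(Z, Z), add(Z, Z)))))))
  →10  S(S(S(S(add(S(add(SSZ, SZ)), add(add(Z, Z), add(Z, Z)))))))
  →11  S(S(S(S(S(add(add(SSZ, SZ), add(add(Z, Z), add(Z, Z))))))))
  →12  S(S(S(S(S(add(S(add(SZ, SZ)), add(add(Z, Z), add(Z, Z))))))))
  →13  S(S(S(S(S(S(add(add(SZ, SZ), add(add(Z, Z), add(Z, Z)))))))))
  →14  S(S(S(S(S(S(add(S(add(Z, SZ)), add(add(Z, Z), add(Z, Z)))))))))
  →15  S(S(S(S(S(S(S(add(add(Z, SZ), add(add(Z, Z), add(Z, Z))))))))))
  →16  S(S(S(S(S(S(S(add(SZ, add(add(Z, Z), add(Z, Z))))))))))
  →17  S(S(S(S(S(S(S(S(add(Z, add(add(Z, Z), add(Z, Z)))))))))))
  →18  S(S(S(S(S(S(S(S(add(add(Z, Z), add(Z, Z))))))))))
  →19  S(S(S(S(S(S(S(S(add(Z, add(Z, Z))))))))))
  →20  S(S(S(S(S(S(S(S(add(Z, Z)))))))))
  →21  S^8(Z)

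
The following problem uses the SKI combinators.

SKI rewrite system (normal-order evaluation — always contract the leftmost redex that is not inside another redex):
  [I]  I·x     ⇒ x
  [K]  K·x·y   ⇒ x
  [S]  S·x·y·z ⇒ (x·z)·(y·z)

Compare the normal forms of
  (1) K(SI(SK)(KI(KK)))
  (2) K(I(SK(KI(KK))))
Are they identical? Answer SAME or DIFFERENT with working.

Term A:
  start: K(SI(SK)(KI(KK)))
  [1] K(I(KI(KK))(SK(KI(KK))))
  [2] K(KI(KK)(SK(KI(KK))))
  [3] K(I(SK(KI(KK))))
  [4] K(SK(KI(KK)))
  [5] K(SKI)

Term B:
  start: K(I(SK(KI(KK))))
  [1] K(SK(KI(KK)))
  [2] K(SKI)

Answer: SAME — A ⇓ K(SKI), B ⇓ K(SKI)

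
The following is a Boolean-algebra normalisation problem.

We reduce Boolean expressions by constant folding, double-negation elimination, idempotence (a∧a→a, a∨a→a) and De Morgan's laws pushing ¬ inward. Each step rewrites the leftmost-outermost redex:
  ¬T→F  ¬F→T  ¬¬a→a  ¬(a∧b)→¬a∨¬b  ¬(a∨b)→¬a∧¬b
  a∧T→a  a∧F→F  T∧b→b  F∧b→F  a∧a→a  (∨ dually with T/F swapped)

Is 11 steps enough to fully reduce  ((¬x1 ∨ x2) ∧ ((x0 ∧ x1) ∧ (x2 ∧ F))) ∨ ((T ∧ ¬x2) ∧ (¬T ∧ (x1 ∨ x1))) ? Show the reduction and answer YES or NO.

  start: ((¬x1 ∨ x2) ∧ ((x0 ∧ x1) ∧ (x2 ∧ F))) ∨ ((T ∧ ¬x2) ∧ (¬T ∧ (x1 ∨ x1)))
  step 1: ((¬x1 ∨ x2) ∧ ((x0 ∧ x1) ∧ F)) ∨ ((T ∧ ¬x2) ∧ (¬T ∧ (x1 ∨ x1)))
  step 2: ((¬x1 ∨ x2) ∧ F) ∨ ((T ∧ ¬x2) ∧ (¬T ∧ (x1 ∨ x1)))
  step 3: F ∨ ((T ∧ ¬x2) ∧ (¬T ∧ (x1 ∨ x1)))
  step 4: (T ∧ ¬x2) ∧ (¬T ∧ (x1 ∨ x1))
  step 5: ¬x2 ∧ (¬T ∧ (x1 ∨ x1))
  step 6: ¬x2 ∧ (F ∧ (x1 ∨ x1))
  step 7: ¬x2 ∧ F
  step 8: F

Answer: YES — reaches normal form F in 8 ≤ 11 steps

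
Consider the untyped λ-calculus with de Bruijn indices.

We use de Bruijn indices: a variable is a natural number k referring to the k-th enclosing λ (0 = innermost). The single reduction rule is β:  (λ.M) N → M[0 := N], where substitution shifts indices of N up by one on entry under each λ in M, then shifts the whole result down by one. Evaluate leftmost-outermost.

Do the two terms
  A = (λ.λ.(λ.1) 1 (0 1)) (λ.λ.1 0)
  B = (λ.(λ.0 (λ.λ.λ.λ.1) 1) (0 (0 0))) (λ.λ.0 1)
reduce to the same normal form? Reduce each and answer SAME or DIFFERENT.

Term A:
  start: (λ.λ.(λ.1) 1 (0 1)) (λ.λ.1 0)
  step 1: λ.(λ.1) (λ.λ.1 0) (0 (λ.λ.1 0))
  step 2: λ.0 (0 (λ.λ.1 0))

Term B:
  start: (λ.(λ.0 (λ.λ.λ.λ.1) 1) (0 (0 0))) (λ.λ.0 1)
  step 1: (λ.0 (λ.λ.λ.λ.1) (λ.λ.0 1)) ((λ.λ.0 1) ((λ.λ.0 1) (λ.λ.0 1)))
  step 2: (λ.λ.0 1) ((λ.λ.0 1) (λ.λ.0 1)) (λ.λ.λ.λ.1) (λ.λ.0 1)
  step 3: (λ.0 ((λ.λ.0 1) (λ.λ.0 1))) (λ.λ.λ.λ.1) (λ.λ.0 1)
  step 4: (λ.λ.λ.λ.1) ((λ.λ.0 1) (λ.λ.0 1)) (λ.λ.0 1)
  step 5: (λ.λ.λ.1) (λ.λ.0 1)
  step 6: λ.λ.1

Answer: DIFFERENT — A ⇓ λ.0 (0 (λ.λ.1 0)), B ⇓ λ.λ.1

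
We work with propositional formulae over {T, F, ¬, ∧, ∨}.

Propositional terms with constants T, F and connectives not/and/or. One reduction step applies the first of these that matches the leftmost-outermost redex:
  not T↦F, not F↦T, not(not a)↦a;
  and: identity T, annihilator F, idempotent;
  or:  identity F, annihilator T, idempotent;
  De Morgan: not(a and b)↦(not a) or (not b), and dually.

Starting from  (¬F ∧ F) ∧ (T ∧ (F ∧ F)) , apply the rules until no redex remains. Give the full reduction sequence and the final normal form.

  start: (¬F ∧ F) ∧ (T ∧ (F ∧ F))
  step 1: F ∧ (T ∧ (F ∧ F))
  step 2: F

Answer: normal form = F  (in 2 steps)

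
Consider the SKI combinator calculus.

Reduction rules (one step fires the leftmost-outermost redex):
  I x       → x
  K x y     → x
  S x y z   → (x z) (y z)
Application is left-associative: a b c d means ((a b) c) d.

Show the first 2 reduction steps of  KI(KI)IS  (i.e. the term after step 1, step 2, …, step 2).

Answer: after 2 steps: IS

Derivation:
  start: KI(KI)IS
  →1  IIS
  →2  IS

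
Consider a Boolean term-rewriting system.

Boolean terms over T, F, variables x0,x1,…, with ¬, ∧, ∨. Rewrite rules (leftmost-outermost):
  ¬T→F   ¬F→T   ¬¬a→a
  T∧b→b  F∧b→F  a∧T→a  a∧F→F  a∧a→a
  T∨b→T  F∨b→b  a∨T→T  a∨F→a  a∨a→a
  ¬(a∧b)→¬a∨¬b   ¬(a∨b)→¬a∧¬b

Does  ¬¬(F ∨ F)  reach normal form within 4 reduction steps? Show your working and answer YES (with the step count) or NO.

  start: ¬¬(F ∨ F)
  →1  F ∨ F
  →2  F

Answer: YES — reaches normal form F in 2 ≤ 4 steps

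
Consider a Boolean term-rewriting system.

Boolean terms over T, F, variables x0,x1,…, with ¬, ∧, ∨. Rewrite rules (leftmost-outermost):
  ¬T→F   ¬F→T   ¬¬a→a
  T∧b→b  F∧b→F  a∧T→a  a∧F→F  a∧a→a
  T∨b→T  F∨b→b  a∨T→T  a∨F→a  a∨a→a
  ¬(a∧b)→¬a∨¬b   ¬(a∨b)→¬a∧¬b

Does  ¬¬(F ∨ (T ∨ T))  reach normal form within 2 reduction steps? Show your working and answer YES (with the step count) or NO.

Answer: NO — after 2 steps the term is T ∨ T, not yet normal

Derivation:
  start: ¬¬(F ∨ (T ∨ T))
  [1] F ∨ (T ∨ T)
  [2] T ∨ T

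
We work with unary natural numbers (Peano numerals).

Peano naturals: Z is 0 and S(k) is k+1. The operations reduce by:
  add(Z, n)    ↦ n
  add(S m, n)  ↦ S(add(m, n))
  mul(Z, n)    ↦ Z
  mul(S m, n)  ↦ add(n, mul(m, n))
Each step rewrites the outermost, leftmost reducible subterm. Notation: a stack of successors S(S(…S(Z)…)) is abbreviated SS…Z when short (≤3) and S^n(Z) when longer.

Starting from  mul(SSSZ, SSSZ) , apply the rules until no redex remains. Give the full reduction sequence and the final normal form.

  start: mul(SSSZ, SSSZ)
  →1  add(SSSZ, mul(SSZ, SSSZ))
  →2  S(add(SSZ, mul(SSZ, SSSZ)))
  →3  S(S(add(SZ, mul(SSZ, SSSZ))))
  →4  S(S(S(add(Z, mul(SSZ, SSSZ)))))
  →5  S(S(S(mul(SSZ, SSSZ))))
  →6  S(S(S(add(SSSZ, mul(SZ, SSSZ)))))
  →7  S(S(S(S(add(SSZ, mul(SZ, SSSZ))))))
  →8  S(S(S(S(S(add(SZ, mul(SZ, SSSZ)))))))
  →9  S(S(S(S(S(S(add(Z, mul(SZ, SSSZ))))))))
  →10  S(S(S(S(S(S(mul(SZ, SSSZ)))))))
  →11  S(S(S(S(S(S(add(SSSZ, mul(Z, SSSZ))))))))
  →12  S(S(S(S(S(S(S(add(SSZ, mul(Z, SSSZ)))))))))
  →13  S(S(S(S(S(S(S(S(add(SZ, mul(Z, SSSZ))))))))))
  →14  S(S(S(S(S(S(S(S(S(add(Z, mul(Z, SSSZ)))))))))))
  →15  S(S(S(S(S(S(S(S(S(mul(Z, SSSZ))))))))))
  →16  S^9(Z)

Answer: normal form = S^9(Z)  (in 16 steps)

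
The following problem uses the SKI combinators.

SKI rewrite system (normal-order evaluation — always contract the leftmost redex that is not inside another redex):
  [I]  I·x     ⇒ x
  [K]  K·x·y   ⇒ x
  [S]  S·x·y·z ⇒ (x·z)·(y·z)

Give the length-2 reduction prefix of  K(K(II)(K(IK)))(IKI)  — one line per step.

Answer: after 2 steps: II

Working:
  start: K(K(II)(K(IK)))(IKI)
  [1] K(II)(K(IK))
  [2] II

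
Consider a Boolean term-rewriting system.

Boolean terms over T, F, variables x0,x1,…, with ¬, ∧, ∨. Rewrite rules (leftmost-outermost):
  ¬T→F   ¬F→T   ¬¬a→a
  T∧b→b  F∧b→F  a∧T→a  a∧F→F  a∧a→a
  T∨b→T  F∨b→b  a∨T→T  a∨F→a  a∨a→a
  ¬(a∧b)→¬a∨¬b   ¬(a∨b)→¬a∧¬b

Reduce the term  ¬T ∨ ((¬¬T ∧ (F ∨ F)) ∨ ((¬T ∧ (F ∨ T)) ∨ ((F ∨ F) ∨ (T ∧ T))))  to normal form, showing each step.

Answer: normal form = T  (in 12 steps)

Reduction:
  start: ¬T ∨ ((¬¬T ∧ (F ∨ F)) ∨ ((¬T ∧ (F ∨ T)) ∨ ((F ∨ F) ∨ (T ∧ T))))
  step 1: F ∨ ((¬¬T ∧ (F ∨ F)) ∨ ((¬T ∧ (F ∨ T)) ∨ ((F ∨ F) ∨ (T ∧ T))))
  step 2: (¬¬T ∧ (F ∨ F)) ∨ ((¬T ∧ (F ∨ T)) ∨ ((F ∨ F) ∨ (T ∧ T)))
  step 3: (T ∧ (F ∨ F)) ∨ ((¬T ∧ (F ∨ T)) ∨ ((F ∨ F) ∨ (T ∧ T)))
  step 4: (F ∨ F) ∨ ((¬T ∧ (F ∨ T)) ∨ ((F ∨ F) ∨ (T ∧ T)))
  step 5: F ∨ ((¬T ∧ (F ∨ T)) ∨ ((F ∨ F) ∨ (T ∧ T)))
  step 6: (¬T ∧ (F ∨ T)) ∨ ((F ∨ F) ∨ (T ∧ T))
  step 7: (F ∧ (F ∨ T)) ∨ ((F ∨ F) ∨ (T ∧ T))
  step 8: F ∨ ((F ∨ F) ∨ (T ∧ T))
  step 9: (F ∨ F) ∨ (T ∧ T)
  step 10: F ∨ (T ∧ T)
  step 11: T ∧ T
  step 12: T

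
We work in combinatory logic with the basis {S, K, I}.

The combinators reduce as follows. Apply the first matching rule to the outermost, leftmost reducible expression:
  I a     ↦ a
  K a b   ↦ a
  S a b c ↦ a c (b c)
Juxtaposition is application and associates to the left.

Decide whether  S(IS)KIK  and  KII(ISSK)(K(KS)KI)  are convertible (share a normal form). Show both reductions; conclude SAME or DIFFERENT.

Answer: DIFFERENT — A ⇓ KI, B ⇓ SS(KS)

Reduction:
Term A:
  start: S(IS)KIK
  step 1: ISI(KI)K
  step 2: SI(KI)K
  step 3: IK(KIK)
  step 4: K(KIK)
  step 5: KI

Term B:
  start: KII(ISSK)(K(KS)KI)
  step 1: I(ISSK)(K(KS)KI)
  step 2: ISSK(K(KS)KI)
  step 3: SSK(K(KS)KI)
  step 4: S(K(KS)KI)(K(K(KS)KI))
  step 5: S(KSI)(K(K(KS)KI))
  step 6: SS(K(K(KS)KI))
  step 7: SS(K(KSI))
  step 8: SS(KS)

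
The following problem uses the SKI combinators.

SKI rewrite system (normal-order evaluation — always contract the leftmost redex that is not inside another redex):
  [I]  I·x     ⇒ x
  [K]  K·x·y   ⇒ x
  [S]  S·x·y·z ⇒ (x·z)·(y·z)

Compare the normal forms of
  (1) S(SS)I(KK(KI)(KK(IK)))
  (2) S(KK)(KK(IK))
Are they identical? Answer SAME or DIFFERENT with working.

Answer: SAME — A ⇓ S(KK)K, B ⇓ S(KK)K

Working:
Term A:
  start: S(SS)I(KK(KI)(KK(IK)))
  →1  SS(KK(KI)(KK(IK)))(I(KK(KI)(KK(IK))))
  →2  S(I(KK(KI)(KK(IK))))(KK(KI)(KK(IK))(I(KK(KI)(KK(IK)))))
  →3  S(KK(KI)(KK(IK)))(KK(KI)(KK(IK))(I(KK(KI)(KK(IK)))))
  →4  S(K(KK(IK)))(KK(KI)(KK(IK))(I(KK(KI)(KK(IK)))))
  →5  S(KK)(KK(KI)(KK(IK))(I(KK(KI)(KK(IK)))))
  →6  S(KK)(K(KK(IK))(I(KK(KI)(KK(IK)))))
  →7  S(KK)(KK(IK))
  →8  S(KK)K

Term B:
  start: S(KK)(KK(IK))
  →1  S(KK)K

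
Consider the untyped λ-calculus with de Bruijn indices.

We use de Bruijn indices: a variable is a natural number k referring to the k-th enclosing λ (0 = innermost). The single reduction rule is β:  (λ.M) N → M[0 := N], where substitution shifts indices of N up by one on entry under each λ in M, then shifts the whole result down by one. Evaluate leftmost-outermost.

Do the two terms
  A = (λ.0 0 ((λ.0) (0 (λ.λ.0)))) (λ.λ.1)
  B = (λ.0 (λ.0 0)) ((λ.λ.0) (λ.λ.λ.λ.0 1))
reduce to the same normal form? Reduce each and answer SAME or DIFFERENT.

Answer: DIFFERENT — A ⇓ λ.λ.1, B ⇓ λ.0 0

Reduction:
Term A:
  start: (λ.0 0 ((λ.0) (0 (λ.λ.0)))) (λ.λ.1)
  →1  (λ.λ.1) (λ.λ.1) ((λ.0) ((λ.λ.1) (λ.λ.0)))
  →2  (λ.λ.λ.1) ((λ.0) ((λ.λ.1) (λ.λ.0)))
  →3  λ.λ.1

Term B:
  start: (λ.0 (λ.0 0)) ((λ.λ.0) (λ.λ.λ.λ.0 1))
  →1  (λ.λ.0) (λ.λ.λ.λ.0 1) (λ.0 0)
  →2  (λ.0) (λ.0 0)
  →3  λ.0 0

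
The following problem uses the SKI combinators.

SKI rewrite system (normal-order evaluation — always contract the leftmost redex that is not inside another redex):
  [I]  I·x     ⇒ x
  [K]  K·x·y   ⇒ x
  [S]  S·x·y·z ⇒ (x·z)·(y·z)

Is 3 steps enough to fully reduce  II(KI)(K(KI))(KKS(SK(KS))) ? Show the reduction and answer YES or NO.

  start: II(KI)(K(KI))(KKS(SK(KS)))
  [1] I(KI)(K(KI))(KKS(SK(KS)))
  [2] KI(K(KI))(KKS(SK(KS)))
  [3] I(KKS(SK(KS)))

Answer: NO — after 3 steps the term is I(KKS(SK(KS))), not yet normal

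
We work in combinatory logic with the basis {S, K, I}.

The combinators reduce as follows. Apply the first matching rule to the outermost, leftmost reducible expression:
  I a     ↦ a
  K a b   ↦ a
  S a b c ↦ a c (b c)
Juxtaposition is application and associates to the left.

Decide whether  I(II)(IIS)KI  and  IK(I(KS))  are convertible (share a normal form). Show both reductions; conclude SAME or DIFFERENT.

Answer: DIFFERENT — A ⇓ SKI, B ⇓ K(KS)

Derivation:
Term A:
  start: I(II)(IIS)KI
  step 1: II(IIS)KI
  step 2: I(IIS)KI
  step 3: IISKI
  step 4: ISKI
  step 5: SKI

Term B:
  start: IK(I(KS))
  step 1: K(I(KS))
  step 2: K(KS)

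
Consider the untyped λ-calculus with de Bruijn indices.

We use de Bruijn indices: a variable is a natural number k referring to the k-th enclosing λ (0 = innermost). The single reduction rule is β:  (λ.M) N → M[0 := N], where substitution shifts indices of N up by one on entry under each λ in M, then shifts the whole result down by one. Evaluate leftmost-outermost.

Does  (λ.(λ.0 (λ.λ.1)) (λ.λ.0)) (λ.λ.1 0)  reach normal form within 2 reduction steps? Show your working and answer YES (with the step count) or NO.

  start: (λ.(λ.0 (λ.λ.1)) (λ.λ.0)) (λ.λ.1 0)
  [1] (λ.0 (λ.λ.1)) (λ.λ.0)
  [2] (λ.λ.0) (λ.λ.1)

Answer: NO — after 2 steps the term is (λ.λ.0) (λ.λ.1), not yet normal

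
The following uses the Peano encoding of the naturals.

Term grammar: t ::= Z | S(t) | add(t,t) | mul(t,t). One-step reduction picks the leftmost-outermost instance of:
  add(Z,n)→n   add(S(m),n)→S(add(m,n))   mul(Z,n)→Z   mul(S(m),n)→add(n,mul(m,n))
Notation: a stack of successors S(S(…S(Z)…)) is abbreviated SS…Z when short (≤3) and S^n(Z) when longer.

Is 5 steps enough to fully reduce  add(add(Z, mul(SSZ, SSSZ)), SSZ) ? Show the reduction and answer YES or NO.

Answer: NO — after 5 steps the term is S(add(S(add(SZ, mul(SZ, SSSZ))), SSZ)), not yet normal

Working:
  start: add(add(Z, mul(SSZ, SSSZ)), SSZ)
  step 1: add(mul(SSZ, SSSZ), SSZ)
  step 2: add(add(SSSZ, mul(SZ, SSSZ)), SSZ)
  step 3: add(S(add(SSZ, mul(SZ, SSSZ))), SSZ)
  step 4: S(add(add(SSZ, mul(SZ, SSSZ)), SSZ))
  step 5: S(add(S(add(SZ, mul(SZ, SSSZ))), SSZ))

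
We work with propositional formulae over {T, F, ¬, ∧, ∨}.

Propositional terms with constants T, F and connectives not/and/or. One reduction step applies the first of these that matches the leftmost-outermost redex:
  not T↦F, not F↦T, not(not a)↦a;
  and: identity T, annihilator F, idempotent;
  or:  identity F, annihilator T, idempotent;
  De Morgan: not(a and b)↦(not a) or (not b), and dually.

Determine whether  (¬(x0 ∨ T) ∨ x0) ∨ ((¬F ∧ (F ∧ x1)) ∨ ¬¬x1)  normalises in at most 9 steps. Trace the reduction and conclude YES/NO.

  start: (¬(x0 ∨ T) ∨ x0) ∨ ((¬F ∧ (F ∧ x1)) ∨ ¬¬x1)
  step 1: ((¬x0 ∧ ¬T) ∨ x0) ∨ ((¬F ∧ (F ∧ x1)) ∨ ¬¬x1)
  step 2: ((¬x0 ∧ F) ∨ x0) ∨ ((¬F ∧ (F ∧ x1)) ∨ ¬¬x1)
  step 3: (F ∨ x0) ∨ ((¬F ∧ (F ∧ x1)) ∨ ¬¬x1)
  step 4: x0 ∨ ((¬F ∧ (F ∧ x1)) ∨ ¬¬x1)
  step 5: x0 ∨ ((T ∧ (F ∧ x1)) ∨ ¬¬x1)
  step 6: x0 ∨ ((F ∧ x1) ∨ ¬¬x1)
  step 7: x0 ∨ (F ∨ ¬¬x1)
  step 8: x0 ∨ ¬¬x1
  step 9: x0 ∨ x1

Answer: YES — reaches normal form x0 ∨ x1 in 9 ≤ 9 steps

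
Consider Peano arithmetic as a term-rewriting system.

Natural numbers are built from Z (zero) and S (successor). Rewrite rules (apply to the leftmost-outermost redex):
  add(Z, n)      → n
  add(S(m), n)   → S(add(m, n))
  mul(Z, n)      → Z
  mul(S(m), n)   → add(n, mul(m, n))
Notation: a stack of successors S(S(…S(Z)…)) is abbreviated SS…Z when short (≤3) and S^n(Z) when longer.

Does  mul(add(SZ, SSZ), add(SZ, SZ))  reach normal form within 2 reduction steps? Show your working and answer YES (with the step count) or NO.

Answer: NO — after 2 steps the term is add(add(SZ, SZ), mul(add(Z, SSZ), add(SZ, SZ))), not yet normal

Derivation:
  start: mul(add(SZ, SSZ), add(SZ, SZ))
  [1] mul(S(add(Z, SSZ)), add(SZ, SZ))
  [2] add(add(SZ, SZ), mul(add(Z, SSZ), add(SZ, SZ)))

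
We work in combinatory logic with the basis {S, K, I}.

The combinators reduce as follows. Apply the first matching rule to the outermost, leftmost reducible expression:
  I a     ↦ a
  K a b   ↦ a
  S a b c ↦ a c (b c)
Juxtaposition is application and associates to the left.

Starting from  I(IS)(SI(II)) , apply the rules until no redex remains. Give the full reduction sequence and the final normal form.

Answer: normal form = S(SII)  (in 3 steps)

Reduction:
  start: I(IS)(SI(II))
  →1  IS(SI(II))
  →2  S(SI(II))
  →3  S(SII)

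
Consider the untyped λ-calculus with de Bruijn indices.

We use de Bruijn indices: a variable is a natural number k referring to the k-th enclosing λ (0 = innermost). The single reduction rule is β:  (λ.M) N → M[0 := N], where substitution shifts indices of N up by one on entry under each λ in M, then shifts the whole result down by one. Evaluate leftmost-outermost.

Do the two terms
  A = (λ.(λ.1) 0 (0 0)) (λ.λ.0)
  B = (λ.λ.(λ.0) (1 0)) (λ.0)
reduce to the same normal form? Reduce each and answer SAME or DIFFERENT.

Term A:
  start: (λ.(λ.1) 0 (0 0)) (λ.λ.0)
  step 1: (λ.λ.λ.0) (λ.λ.0) ((λ.λ.0) (λ.λ.0))
  step 2: (λ.λ.0) ((λ.λ.0) (λ.λ.0))
  step 3: λ.0

Term B:
  start: (λ.λ.(λ.0) (1 0)) (λ.0)
  step 1: λ.(λ.0) ((λ.0) 0)
  step 2: λ.(λ.0) 0
  step 3: λ.0

Answer: SAME — A ⇓ λ.0, B ⇓ λ.0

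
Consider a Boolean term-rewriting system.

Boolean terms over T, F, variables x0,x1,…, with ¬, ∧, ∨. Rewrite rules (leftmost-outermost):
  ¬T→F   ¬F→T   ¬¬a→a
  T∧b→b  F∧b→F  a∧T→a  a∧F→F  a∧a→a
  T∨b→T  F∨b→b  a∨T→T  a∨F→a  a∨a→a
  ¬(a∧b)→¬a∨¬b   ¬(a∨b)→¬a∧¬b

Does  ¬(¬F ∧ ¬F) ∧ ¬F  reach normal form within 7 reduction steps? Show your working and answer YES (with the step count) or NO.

  start: ¬(¬F ∧ ¬F) ∧ ¬F
  step 1: (¬¬F ∨ ¬¬F) ∧ ¬F
  step 2: ¬¬F ∧ ¬F
  step 3: F ∧ ¬F
  step 4: F

Answer: YES — reaches normal form F in 4 ≤ 7 steps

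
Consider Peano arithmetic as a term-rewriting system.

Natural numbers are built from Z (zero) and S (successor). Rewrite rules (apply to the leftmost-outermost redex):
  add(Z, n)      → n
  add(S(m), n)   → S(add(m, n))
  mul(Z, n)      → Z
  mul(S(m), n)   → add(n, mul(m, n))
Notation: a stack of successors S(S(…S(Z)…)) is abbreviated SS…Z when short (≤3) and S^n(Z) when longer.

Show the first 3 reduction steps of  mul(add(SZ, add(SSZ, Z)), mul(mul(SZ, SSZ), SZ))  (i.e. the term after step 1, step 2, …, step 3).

  start: mul(add(SZ, add(SSZ, Z)), mul(mul(SZ, SSZ), SZ))
  step 1: mul(S(add(Z, add(SSZ, Z))), mul(mul(SZ, SSZ), SZ))
  step 2: add(mul(mul(SZ, SSZ), SZ), mul(add(Z, add(SSZ, Z)), mul(mul(SZ, SSZ), SZ)))
  step 3: add(mul(add(SSZ, mul(Z, SSZ)), SZ), mul(add(Z, add(SSZ, Z)), mul(mul(SZ, SSZ), SZ)))

Answer: after 3 steps: add(mul(add(SSZ, mul(Z, SSZ)), SZ), mul(add(Z, add(SSZ, Z)), mul(mul(SZ, SSZ), SZ)))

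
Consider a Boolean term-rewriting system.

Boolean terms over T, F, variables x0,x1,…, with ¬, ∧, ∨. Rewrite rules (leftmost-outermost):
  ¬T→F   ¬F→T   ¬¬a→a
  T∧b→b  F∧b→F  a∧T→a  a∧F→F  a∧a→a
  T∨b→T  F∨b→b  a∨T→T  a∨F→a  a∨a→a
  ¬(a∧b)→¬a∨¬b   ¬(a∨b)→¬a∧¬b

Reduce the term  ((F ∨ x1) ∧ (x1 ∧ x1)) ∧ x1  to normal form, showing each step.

Answer: normal form = x1  (in 4 steps)

Derivation:
  start: ((F ∨ x1) ∧ (x1 ∧ x1)) ∧ x1
  →1  (x1 ∧ (x1 ∧ x1)) ∧ x1
  →2  (x1 ∧ x1) ∧ x1
  →3  x1 ∧ x1
  →4  x1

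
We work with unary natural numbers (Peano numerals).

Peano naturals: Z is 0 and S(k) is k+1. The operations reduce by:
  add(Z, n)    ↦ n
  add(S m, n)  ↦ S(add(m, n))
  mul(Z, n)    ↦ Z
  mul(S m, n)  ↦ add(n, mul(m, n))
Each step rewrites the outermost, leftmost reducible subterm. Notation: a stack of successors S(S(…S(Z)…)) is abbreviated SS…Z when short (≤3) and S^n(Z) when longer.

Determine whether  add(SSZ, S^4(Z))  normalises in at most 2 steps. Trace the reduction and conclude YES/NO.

  start: add(SSZ, S^4(Z))
  step 1: S(add(SZ, S^4(Z)))
  step 2: S(S(add(Z, S^4(Z))))

Answer: NO — after 2 steps the term is S(S(add(Z, S^4(Z)))), not yet normal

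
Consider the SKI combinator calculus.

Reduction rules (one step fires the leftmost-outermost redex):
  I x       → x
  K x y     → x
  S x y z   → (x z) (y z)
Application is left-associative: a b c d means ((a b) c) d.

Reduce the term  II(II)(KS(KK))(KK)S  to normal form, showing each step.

  start: II(II)(KS(KK))(KK)S
  [1] I(II)(KS(KK))(KK)S
  [2] II(KS(KK))(KK)S
  [3] I(KS(KK))(KK)S
  [4] KS(KK)(KK)S
  [5] S(KK)S

Answer: normal form = S(KK)S  (in 5 steps)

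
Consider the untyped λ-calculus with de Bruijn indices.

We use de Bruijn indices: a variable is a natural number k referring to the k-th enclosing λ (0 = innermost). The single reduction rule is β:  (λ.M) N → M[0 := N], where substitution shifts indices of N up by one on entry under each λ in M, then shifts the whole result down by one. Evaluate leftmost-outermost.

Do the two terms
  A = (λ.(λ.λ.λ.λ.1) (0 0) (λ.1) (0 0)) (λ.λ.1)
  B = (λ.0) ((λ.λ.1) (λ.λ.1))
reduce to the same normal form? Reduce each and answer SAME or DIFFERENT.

Term A:
  start: (λ.(λ.λ.λ.λ.1) (0 0) (λ.1) (0 0)) (λ.λ.1)
  →1  (λ.λ.λ.λ.1) ((λ.λ.1) (λ.λ.1)) (λ.λ.λ.1) ((λ.λ.1) (λ.λ.1))
  →2  (λ.λ.λ.1) (λ.λ.λ.1) ((λ.λ.1) (λ.λ.1))
  →3  (λ.λ.1) ((λ.λ.1) (λ.λ.1))
  →4  λ.(λ.λ.1) (λ.λ.1)
  →5  λ.λ.λ.λ.1

Term B:
  start: (λ.0) ((λ.λ.1) (λ.λ.1))
  →1  (λ.λ.1) (λ.λ.1)
  →2  λ.λ.λ.1

Answer: DIFFERENT — A ⇓ λ.λ.λ.λ.1, B ⇓ λ.λ.λ.1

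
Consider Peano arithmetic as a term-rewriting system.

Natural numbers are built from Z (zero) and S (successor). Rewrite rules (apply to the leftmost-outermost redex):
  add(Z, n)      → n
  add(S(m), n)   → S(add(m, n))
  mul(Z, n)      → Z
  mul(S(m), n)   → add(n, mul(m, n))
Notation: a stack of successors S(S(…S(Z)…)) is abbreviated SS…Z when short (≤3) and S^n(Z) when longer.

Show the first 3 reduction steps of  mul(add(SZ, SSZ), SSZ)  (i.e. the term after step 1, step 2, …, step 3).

  start: mul(add(SZ, SSZ), SSZ)
  [1] mul(S(add(Z, SSZ)), SSZ)
  [2] add(SSZ, mul(add(Z, SSZ), SSZ))
  [3] S(add(SZ, mul(add(Z, SSZ), SSZ)))

Answer: after 3 steps: S(add(SZ, mul(add(Z, SSZ), SSZ)))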